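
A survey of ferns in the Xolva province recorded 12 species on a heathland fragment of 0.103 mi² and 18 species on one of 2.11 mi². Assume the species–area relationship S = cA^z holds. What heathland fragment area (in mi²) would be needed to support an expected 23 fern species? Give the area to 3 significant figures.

z = ln(18/12) / ln(2.11/0.103) = 0.4055 / 3.0197 = 0.1343
c = 12 / 0.103^0.1343 = 12 / 0.737 = 16.28
A = (23/16.28)^(1/0.1343) ⇒ ln A = ln(1.413)/0.1343 = 2.5722
A = e^2.5722 ≈ 13.1 mi²

13.1 mi²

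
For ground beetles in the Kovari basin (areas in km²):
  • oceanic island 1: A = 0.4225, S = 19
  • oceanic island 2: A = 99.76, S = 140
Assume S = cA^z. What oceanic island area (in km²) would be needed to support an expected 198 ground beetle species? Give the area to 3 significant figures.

258 km²

z = ln(140/19) / ln(99.76/0.4225) = 1.9972 / 5.4643 = 0.3655
c = 19 / 0.4225^0.3655 = 19 / 0.7299 = 26.03
A = (198/26.03)^(1/0.3655) ⇒ ln A = ln(7.606)/0.3655 = 5.5511
A = e^5.5511 ≈ 257.5 km²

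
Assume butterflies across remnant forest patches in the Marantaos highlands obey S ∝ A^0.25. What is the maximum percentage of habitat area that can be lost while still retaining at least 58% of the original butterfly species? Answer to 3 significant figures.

Need (A_new/A_old)^0.25 = 0.58, so A_new/A_old = 0.58^(1/0.25) = 0.58^4
ln(A_new/A_old) = ln 0.58 / 0.25 = -0.5447 / 0.25 = -2.1789
A_new/A_old = e^-2.1789 ≈ 0.1132
Fraction that can be lost = 1 − 0.1132 = 0.8868

88.7%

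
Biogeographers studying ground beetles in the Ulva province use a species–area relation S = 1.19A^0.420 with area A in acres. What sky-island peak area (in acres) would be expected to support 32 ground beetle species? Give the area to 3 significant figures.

32 = 1.19 × A^0.42  ⇒  A^0.42 = 32/1.19 = 26.89
ln A = ln(26.89) / 0.42 = 3.2918 / 0.42 = 7.8376
A = e^7.8376 ≈ 2534 acres

2530 acres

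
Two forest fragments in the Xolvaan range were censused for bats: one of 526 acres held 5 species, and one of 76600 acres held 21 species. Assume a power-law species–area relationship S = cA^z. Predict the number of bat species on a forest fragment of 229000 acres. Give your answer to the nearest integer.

z = ln(21/5) / ln(76600/526) = 1.4351 / 4.9811 = 0.2881
c = 5 / 526^0.2881 = 5 / 6.081 = 0.8223
S₃ = 0.8223 × 229000^0.2881 = 0.8223 × 35.01 ≈ 28.79

29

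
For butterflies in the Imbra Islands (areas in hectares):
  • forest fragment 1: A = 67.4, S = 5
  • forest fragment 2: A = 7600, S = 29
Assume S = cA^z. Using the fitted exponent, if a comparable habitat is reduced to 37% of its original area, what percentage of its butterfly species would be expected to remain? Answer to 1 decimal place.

69.1%

z = ln(29/5) / ln(7600/67.4) = 1.7579 / 4.7253 = 0.3720
S_new/S_old = (A_new/A_old)^z = 0.37^0.3720 = exp(0.3720 × -0.9943) = 0.6908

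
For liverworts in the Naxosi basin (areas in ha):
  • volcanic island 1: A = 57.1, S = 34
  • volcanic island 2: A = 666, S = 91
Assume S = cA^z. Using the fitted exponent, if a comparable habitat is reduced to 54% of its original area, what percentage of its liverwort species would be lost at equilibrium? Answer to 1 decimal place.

21.9%

z = ln(91/34) / ln(666/57.1) = 0.9845 / 2.4565 = 0.4008
S_new/S_old = (A_new/A_old)^z = 0.54^0.4008 = exp(0.4008 × -0.6162) = 0.7812
Fraction lost = 1 − 0.7812 = 0.2188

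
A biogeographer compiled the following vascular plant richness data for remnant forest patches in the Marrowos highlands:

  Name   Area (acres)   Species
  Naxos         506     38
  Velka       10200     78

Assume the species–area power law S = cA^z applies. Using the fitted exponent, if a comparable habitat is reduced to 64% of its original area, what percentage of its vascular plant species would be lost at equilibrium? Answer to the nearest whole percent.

10%

z = ln(78/38) / ln(10200/506) = 0.7191 / 3.0036 = 0.2394
S_new/S_old = (A_new/A_old)^z = 0.64^0.2394 = exp(0.2394 × -0.4463) = 0.8987
Fraction lost = 1 − 0.8987 = 0.1013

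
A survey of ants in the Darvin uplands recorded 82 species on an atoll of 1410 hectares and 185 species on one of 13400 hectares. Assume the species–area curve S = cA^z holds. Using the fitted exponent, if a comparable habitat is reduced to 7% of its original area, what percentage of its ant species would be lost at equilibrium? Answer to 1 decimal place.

z = ln(185/82) / ln(13400/1410) = 0.8136 / 2.2517 = 0.3613
S_new/S_old = (A_new/A_old)^z = 0.07^0.3613 = exp(0.3613 × -2.6593) = 0.3825
Fraction lost = 1 − 0.3825 = 0.6175

61.7%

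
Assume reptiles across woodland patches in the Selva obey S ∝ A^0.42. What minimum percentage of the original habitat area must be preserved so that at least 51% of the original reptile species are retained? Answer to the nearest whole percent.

Need (A_new/A_old)^0.42 = 0.51, so A_new/A_old = 0.51^(1/0.42) = 0.51^2.381
ln(A_new/A_old) = ln 0.51 / 0.42 = -0.6733 / 0.42 = -1.6032
A_new/A_old = e^-1.6032 ≈ 0.2013

20%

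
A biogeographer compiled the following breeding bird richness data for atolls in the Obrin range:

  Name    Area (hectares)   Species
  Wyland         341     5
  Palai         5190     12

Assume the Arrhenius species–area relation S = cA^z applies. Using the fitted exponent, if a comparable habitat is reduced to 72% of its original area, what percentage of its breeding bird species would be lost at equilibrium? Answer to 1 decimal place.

10.0%

z = ln(12/5) / ln(5190/341) = 0.8755 / 2.7226 = 0.3216
S_new/S_old = (A_new/A_old)^z = 0.72^0.3216 = exp(0.3216 × -0.3285) = 0.8998
Fraction lost = 1 − 0.8998 = 0.1002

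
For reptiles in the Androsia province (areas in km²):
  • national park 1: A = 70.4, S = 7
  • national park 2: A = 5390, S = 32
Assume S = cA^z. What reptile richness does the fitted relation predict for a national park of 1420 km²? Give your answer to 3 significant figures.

z = ln(32/7) / ln(5390/70.4) = 1.5198 / 4.3381 = 0.3503
c = 7 / 70.4^0.3503 = 7 / 4.439 = 1.577
S₃ = 1.577 × 1420^0.3503 = 1.577 × 12.72 ≈ 20.05

20.1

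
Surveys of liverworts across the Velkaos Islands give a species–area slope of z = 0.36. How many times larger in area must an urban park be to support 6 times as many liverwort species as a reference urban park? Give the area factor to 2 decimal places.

145.05

(A₂/A₁)^0.36 = 6, so A₂/A₁ = 6^(1/0.36) = 6^2.778
ln(A₂/A₁) = ln 6 / 0.36 = 1.7918 / 0.36 = 4.9771
A₂/A₁ = e^4.9771 ≈ 145.1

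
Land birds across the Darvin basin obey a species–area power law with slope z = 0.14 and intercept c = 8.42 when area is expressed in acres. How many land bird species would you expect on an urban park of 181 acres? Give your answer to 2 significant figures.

17

S = 8.42 × 181^0.14
ln S = ln 8.42 + 0.14 × ln 181 = 2.1306 + 0.14 × 5.1985 = 2.8584
S = e^2.8584 ≈ 17.43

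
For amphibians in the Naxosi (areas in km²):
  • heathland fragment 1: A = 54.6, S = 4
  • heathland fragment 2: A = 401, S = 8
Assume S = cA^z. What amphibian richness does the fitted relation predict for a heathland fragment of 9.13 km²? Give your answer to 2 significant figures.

2.1

z = ln(8/4) / ln(401/54.6) = 0.6931 / 1.9939 = 0.3476
c = 4 / 54.6^0.3476 = 4 / 4.017 = 0.9958
S₃ = 0.9958 × 9.13^0.3476 = 0.9958 × 2.157 ≈ 2.148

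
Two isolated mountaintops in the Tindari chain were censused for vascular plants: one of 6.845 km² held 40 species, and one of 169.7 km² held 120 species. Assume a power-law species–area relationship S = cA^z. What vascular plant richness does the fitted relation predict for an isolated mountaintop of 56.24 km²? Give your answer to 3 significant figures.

82.2

z = ln(120/40) / ln(169.7/6.845) = 1.0986 / 3.2105 = 0.3422
c = 40 / 6.845^0.3422 = 40 / 1.931 = 20.71
S₃ = 20.71 × 56.24^0.3422 = 20.71 × 3.971 ≈ 82.23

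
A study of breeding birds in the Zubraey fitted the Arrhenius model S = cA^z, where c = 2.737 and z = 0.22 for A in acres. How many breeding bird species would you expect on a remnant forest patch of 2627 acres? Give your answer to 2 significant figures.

S = 2.737 × 2627^0.22
ln S = ln 2.737 + 0.22 × ln 2627 = 1.0069 + 0.22 × 7.8736 = 2.7391
S = e^2.7391 ≈ 15.47

15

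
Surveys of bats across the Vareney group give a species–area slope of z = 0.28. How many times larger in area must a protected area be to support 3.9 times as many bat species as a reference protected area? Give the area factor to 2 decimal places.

(A₂/A₁)^0.28 = 3.9, so A₂/A₁ = 3.9^(1/0.28) = 3.9^3.571
ln(A₂/A₁) = ln 3.9 / 0.28 = 1.3610 / 0.28 = 4.8606
A₂/A₁ = e^4.8606 ≈ 129.1

129.11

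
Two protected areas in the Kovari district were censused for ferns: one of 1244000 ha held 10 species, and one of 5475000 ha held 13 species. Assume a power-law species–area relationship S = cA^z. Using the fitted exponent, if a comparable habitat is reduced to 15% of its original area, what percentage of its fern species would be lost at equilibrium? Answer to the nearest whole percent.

z = ln(13/10) / ln(5475000/1244000) = 0.2624 / 1.4819 = 0.1771
S_new/S_old = (A_new/A_old)^z = 0.15^0.1771 = exp(0.1771 × -1.8971) = 0.7147
Fraction lost = 1 − 0.7147 = 0.2853

29%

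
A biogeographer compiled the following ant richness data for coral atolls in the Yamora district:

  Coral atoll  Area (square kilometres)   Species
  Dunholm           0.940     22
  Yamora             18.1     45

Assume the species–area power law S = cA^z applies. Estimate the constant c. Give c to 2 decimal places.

z = ln(S₂/S₁) / ln(A₂/A₁) = ln(45/22) / ln(18.1/0.94) = 0.7156 / 2.9578 = 0.2419
c = S₁ / A₁^z = 22 / 0.94^0.2419 = 22 / 0.9851 = 22.33

22.33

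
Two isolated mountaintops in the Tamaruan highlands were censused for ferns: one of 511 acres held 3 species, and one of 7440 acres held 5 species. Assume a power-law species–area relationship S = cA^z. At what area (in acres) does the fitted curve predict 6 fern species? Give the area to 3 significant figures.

19400 acres

z = ln(5/3) / ln(7440/511) = 0.5108 / 2.6783 = 0.1907
c = 3 / 511^0.1907 = 3 / 3.285 = 0.9132
A = (6/0.9132)^(1/0.1907) ⇒ ln A = ln(6.571)/0.1907 = 9.8705
A = e^9.8705 ≈ 19352 acres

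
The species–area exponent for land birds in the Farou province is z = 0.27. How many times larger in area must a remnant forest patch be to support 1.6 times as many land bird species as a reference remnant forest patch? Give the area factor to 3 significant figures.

5.70

(A₂/A₁)^0.27 = 1.6, so A₂/A₁ = 1.6^(1/0.27) = 1.6^3.704
ln(A₂/A₁) = ln 1.6 / 0.27 = 0.4700 / 0.27 = 1.7408
A₂/A₁ = e^1.7408 ≈ 5.702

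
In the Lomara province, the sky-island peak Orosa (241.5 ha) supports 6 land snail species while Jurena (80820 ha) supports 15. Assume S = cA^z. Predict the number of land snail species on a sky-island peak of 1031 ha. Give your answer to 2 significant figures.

7.5

z = ln(15/6) / ln(80820/241.5) = 0.9163 / 5.8131 = 0.1576
c = 6 / 241.5^0.1576 = 6 / 2.375 = 2.527
S₃ = 2.527 × 1031^0.1576 = 2.527 × 2.985 ≈ 7.542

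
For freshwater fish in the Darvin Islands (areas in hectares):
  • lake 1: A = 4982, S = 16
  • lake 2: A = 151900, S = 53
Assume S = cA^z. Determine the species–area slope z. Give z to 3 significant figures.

0.350

Taking logs: ln S = ln c + z ln A, so z = (ln S₂ − ln S₁)/(ln A₂ − ln A₁).
z = ln(53/16) / ln(151900/4982) = ln(3.312) / ln(30.49) = 1.1977 / 3.4174 = 0.3505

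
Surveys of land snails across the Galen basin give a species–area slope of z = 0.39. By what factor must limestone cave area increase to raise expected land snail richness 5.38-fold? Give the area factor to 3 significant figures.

(A₂/A₁)^0.39 = 5.38, so A₂/A₁ = 5.38^(1/0.39) = 5.38^2.564
ln(A₂/A₁) = ln 5.38 / 0.39 = 1.6827 / 0.39 = 4.3146
A₂/A₁ = e^4.3146 ≈ 74.78

74.8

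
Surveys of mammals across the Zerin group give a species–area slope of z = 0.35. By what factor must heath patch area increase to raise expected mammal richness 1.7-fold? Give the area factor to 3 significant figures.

4.55

(A₂/A₁)^0.35 = 1.7, so A₂/A₁ = 1.7^(1/0.35) = 1.7^2.857
ln(A₂/A₁) = ln 1.7 / 0.35 = 0.5306 / 0.35 = 1.5161
A₂/A₁ = e^1.5161 ≈ 4.554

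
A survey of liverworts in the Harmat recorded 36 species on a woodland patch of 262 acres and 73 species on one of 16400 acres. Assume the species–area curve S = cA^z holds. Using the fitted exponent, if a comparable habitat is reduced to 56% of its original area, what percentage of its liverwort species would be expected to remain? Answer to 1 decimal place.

90.6%

z = ln(73/36) / ln(16400/262) = 0.7069 / 4.1367 = 0.1709
S_new/S_old = (A_new/A_old)^z = 0.56^0.1709 = exp(0.1709 × -0.5798) = 0.9057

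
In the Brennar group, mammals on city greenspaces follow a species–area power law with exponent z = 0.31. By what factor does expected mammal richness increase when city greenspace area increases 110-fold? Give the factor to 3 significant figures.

4.29

S₂/S₁ = (A₂/A₁)^z = 110^0.31
ln(S₂/S₁) = 0.31 × ln 110 = 0.31 × 4.7005 = 1.4571
S₂/S₁ = e^1.4571 ≈ 4.294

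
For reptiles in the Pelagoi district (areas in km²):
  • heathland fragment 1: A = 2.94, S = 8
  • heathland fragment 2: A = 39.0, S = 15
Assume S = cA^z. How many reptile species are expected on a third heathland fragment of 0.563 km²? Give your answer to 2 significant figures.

5.4

z = ln(15/8) / ln(39/2.94) = 0.6286 / 2.5852 = 0.2432
c = 8 / 2.94^0.2432 = 8 / 1.3 = 6.155
S₃ = 6.155 × 0.563^0.2432 = 6.155 × 0.8696 ≈ 5.352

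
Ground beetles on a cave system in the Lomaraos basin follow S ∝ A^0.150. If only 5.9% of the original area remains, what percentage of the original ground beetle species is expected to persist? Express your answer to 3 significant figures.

65.4%

S_new/S_old = (A_new/A_old)^z = 0.059^0.15
= exp(0.15 × ln 0.059) = exp(0.15 × -2.8302) = exp(-0.4245) ≈ 0.6541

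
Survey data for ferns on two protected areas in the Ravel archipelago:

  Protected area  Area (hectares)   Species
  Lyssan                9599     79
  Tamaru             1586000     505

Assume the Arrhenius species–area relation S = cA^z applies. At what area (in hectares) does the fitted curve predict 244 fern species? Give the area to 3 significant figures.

z = ln(505/79) / ln(1586000/9599) = 1.8551 / 5.1073 = 0.3632
c = 79 / 9599^0.3632 = 79 / 27.95 = 2.826
A = (244/2.826)^(1/0.3632) ⇒ ln A = ln(86.34)/0.3632 = 12.2741
A = e^12.2741 ≈ 214089 hectares

214000 hectares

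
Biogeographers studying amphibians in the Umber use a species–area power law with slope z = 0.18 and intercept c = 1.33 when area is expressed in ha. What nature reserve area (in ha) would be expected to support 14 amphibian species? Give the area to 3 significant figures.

14 = 1.33 × A^0.18  ⇒  A^0.18 = 14/1.33 = 10.53
ln A = ln(10.53) / 0.18 = 2.3539 / 0.18 = 13.0771
A = e^13.0771 ≈ 477874 ha

478000 ha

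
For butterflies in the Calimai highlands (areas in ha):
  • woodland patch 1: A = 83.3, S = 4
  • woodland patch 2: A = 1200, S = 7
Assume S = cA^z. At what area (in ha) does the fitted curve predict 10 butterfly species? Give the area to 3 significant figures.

6570 ha

z = ln(7/4) / ln(1200/83.3) = 0.5596 / 2.6676 = 0.2098
c = 4 / 83.3^0.2098 = 4 / 2.529 = 1.582
A = (10/1.582)^(1/0.2098) ⇒ ln A = ln(6.322)/0.2098 = 8.7903
A = e^8.7903 ≈ 6570 ha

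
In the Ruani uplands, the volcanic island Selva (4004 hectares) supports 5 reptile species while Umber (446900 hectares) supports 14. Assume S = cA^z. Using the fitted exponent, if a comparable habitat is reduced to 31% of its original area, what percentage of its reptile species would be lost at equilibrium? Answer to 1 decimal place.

z = ln(14/5) / ln(446900/4004) = 1.0296 / 4.7150 = 0.2184
S_new/S_old = (A_new/A_old)^z = 0.31^0.2184 = exp(0.2184 × -1.1712) = 0.7743
Fraction lost = 1 − 0.7743 = 0.2257

22.6%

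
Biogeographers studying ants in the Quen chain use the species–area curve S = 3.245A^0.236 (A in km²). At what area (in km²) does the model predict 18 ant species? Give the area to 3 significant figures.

1420 km²

18 = 3.245 × A^0.236  ⇒  A^0.236 = 18/3.245 = 5.547
ln A = ln(5.547) / 0.236 = 1.7133 / 0.236 = 7.2596
A = e^7.2596 ≈ 1422 km²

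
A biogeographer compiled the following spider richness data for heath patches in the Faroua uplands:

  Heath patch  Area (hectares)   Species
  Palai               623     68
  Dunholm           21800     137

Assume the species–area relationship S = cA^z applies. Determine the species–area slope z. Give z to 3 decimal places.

Taking logs: ln S = ln c + z ln A, so z = (ln S₂ − ln S₁)/(ln A₂ − ln A₁).
z = ln(137/68) / ln(21800/623) = ln(2.015) / ln(34.99) = 0.7005 / 3.5551 = 0.1970

0.197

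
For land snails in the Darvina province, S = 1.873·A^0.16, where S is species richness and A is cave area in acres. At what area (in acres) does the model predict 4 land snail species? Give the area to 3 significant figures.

115 acres

4 = 1.873 × A^0.16  ⇒  A^0.16 = 4/1.873 = 2.136
ln A = ln(2.136) / 0.16 = 0.7588 / 0.16 = 4.7422
A = e^4.7422 ≈ 114.7 acres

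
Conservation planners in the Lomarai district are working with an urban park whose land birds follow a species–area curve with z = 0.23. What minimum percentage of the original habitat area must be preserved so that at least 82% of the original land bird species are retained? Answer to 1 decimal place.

Need (A_new/A_old)^0.23 = 0.82, so A_new/A_old = 0.82^(1/0.23) = 0.82^4.348
ln(A_new/A_old) = ln 0.82 / 0.23 = -0.1985 / 0.23 = -0.8628
A_new/A_old = e^-0.8628 ≈ 0.422

42.2%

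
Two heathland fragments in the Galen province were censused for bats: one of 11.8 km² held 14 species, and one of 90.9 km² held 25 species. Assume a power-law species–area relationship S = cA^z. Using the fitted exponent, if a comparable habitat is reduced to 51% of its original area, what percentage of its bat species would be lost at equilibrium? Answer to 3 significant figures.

17.4%

z = ln(25/14) / ln(90.9/11.8) = 0.5798 / 2.0417 = 0.2840
S_new/S_old = (A_new/A_old)^z = 0.51^0.2840 = exp(0.2840 × -0.6733) = 0.8259
Fraction lost = 1 − 0.8259 = 0.1741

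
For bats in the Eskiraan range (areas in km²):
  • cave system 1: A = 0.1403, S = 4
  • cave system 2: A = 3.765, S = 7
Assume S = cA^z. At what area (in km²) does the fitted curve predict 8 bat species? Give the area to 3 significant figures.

8.25 km²

z = ln(7/4) / ln(3.765/0.1403) = 0.5596 / 3.2897 = 0.1701
c = 4 / 0.1403^0.1701 = 4 / 0.716 = 5.587
A = (8/5.587)^(1/0.1701) ⇒ ln A = ln(1.432)/0.1701 = 2.1107
A = e^2.1107 ≈ 8.254 km²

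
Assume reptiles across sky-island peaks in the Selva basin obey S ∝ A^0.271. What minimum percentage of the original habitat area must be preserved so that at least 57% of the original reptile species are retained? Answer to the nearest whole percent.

13%

Need (A_new/A_old)^0.271 = 0.57, so A_new/A_old = 0.57^(1/0.271) = 0.57^3.69
ln(A_new/A_old) = ln 0.57 / 0.271 = -0.5621 / 0.271 = -2.0742
A_new/A_old = e^-2.0742 ≈ 0.1257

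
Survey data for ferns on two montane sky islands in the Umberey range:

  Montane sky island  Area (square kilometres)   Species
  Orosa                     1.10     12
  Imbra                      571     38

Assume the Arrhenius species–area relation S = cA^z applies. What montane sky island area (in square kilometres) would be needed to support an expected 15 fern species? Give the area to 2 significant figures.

z = ln(38/12) / ln(571/1.1) = 1.1527 / 6.2521 = 0.1844
c = 12 / 1.1^0.1844 = 12 / 1.018 = 11.79
A = (15/11.79)^(1/0.1844) ⇒ ln A = ln(1.272)/0.1844 = 1.3056
A = e^1.3056 ≈ 3.69 square kilometres

3.7 square kilometres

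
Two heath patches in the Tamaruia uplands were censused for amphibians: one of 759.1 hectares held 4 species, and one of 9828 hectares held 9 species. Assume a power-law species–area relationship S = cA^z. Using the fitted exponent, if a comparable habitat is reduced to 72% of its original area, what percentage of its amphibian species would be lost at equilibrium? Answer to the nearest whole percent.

z = ln(9/4) / ln(9828/759.1) = 0.8109 / 2.5609 = 0.3167
S_new/S_old = (A_new/A_old)^z = 0.72^0.3167 = exp(0.3167 × -0.3285) = 0.9012
Fraction lost = 1 − 0.9012 = 0.0988

10%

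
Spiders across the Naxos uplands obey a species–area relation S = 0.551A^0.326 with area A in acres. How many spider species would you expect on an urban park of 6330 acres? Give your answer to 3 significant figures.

S = 0.551 × 6330^0.326
ln S = ln 0.551 + 0.326 × ln 6330 = -0.5960 + 0.326 × 8.7531 = 2.2575
S = e^2.2575 ≈ 9.559

9.56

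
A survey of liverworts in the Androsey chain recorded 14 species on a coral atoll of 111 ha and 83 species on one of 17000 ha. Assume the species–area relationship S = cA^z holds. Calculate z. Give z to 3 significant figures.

0.354

Taking logs: ln S = ln c + z ln A, so z = (ln S₂ − ln S₁)/(ln A₂ − ln A₁).
z = ln(83/14) / ln(17000/111) = ln(5.929) / ln(153.2) = 1.7798 / 5.0314 = 0.3537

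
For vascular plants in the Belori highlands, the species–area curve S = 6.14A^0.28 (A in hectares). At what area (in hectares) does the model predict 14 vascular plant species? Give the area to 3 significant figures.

14 = 6.14 × A^0.28  ⇒  A^0.28 = 14/6.14 = 2.28
ln A = ln(2.28) / 0.28 = 0.8242 / 0.28 = 2.9437
A = e^2.9437 ≈ 18.99 hectares

19.0 hectares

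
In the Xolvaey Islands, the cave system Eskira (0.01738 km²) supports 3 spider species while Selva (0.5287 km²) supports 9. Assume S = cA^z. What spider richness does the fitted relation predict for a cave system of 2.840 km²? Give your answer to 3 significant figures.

15.5

z = ln(9/3) / ln(0.5287/0.01738) = 1.0986 / 3.4151 = 0.3217
c = 3 / 0.01738^0.3217 = 3 / 0.2715 = 11.05
S₃ = 11.05 × 2.84^0.3217 = 11.05 × 1.399 ≈ 15.46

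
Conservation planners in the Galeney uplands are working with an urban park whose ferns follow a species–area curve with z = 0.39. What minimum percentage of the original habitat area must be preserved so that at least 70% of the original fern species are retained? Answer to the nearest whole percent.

40%

Need (A_new/A_old)^0.39 = 0.7, so A_new/A_old = 0.7^(1/0.39) = 0.7^2.564
ln(A_new/A_old) = ln 0.7 / 0.39 = -0.3567 / 0.39 = -0.9146
A_new/A_old = e^-0.9146 ≈ 0.4007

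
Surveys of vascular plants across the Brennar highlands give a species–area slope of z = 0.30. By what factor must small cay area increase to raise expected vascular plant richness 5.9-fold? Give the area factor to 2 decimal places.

(A₂/A₁)^0.3 = 5.9, so A₂/A₁ = 5.9^(1/0.3) = 5.9^3.333
ln(A₂/A₁) = ln 5.9 / 0.3 = 1.7750 / 0.3 = 5.9165
A₂/A₁ = e^5.9165 ≈ 371.1

371.11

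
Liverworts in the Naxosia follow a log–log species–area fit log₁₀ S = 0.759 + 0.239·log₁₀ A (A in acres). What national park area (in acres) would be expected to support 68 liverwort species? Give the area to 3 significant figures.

31000 acres

68 = 5.741 × A^0.239  ⇒  A^0.239 = 68/5.741 = 11.84
ln A = ln(11.84) / 0.239 = 2.4718 / 0.239 = 10.3425
A = e^10.3425 ≈ 31022 acres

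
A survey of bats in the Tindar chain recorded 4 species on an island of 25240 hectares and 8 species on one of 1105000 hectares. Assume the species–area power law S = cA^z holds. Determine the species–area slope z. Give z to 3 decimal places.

0.183

Taking logs: ln S = ln c + z ln A, so z = (ln S₂ − ln S₁)/(ln A₂ − ln A₁).
z = ln(8/4) / ln(1105000/25240) = ln(2) / ln(43.78) = 0.6931 / 3.7792 = 0.1834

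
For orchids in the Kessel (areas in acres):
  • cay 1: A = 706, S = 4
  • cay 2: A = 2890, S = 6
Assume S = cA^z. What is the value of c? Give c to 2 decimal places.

z = ln(S₂/S₁) / ln(A₂/A₁) = ln(6/4) / ln(2890/706) = 0.4055 / 1.4094 = 0.2877
c = S₁ / A₁^z = 4 / 706^0.2877 = 4 / 6.6 = 0.606

0.61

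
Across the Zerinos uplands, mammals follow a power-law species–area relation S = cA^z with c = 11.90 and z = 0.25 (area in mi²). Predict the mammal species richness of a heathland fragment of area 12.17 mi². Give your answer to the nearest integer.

S = 11.9 × 12.17^0.25
ln S = ln 11.9 + 0.25 × ln 12.17 = 2.4765 + 0.25 × 2.4990 = 3.1013
S = e^3.1013 ≈ 22.23

22 species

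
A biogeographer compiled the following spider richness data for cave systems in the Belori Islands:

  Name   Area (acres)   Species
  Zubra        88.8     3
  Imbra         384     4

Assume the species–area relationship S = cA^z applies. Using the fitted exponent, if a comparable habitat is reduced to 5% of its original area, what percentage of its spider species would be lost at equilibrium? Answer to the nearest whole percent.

z = ln(4/3) / ln(384/88.8) = 0.2877 / 1.4643 = 0.1965
S_new/S_old = (A_new/A_old)^z = 0.05^0.1965 = exp(0.1965 × -2.9957) = 0.5551
Fraction lost = 1 − 0.5551 = 0.4449

44%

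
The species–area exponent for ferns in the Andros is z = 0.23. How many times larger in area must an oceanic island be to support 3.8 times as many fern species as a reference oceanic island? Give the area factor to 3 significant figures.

(A₂/A₁)^0.23 = 3.8, so A₂/A₁ = 3.8^(1/0.23) = 3.8^4.348
ln(A₂/A₁) = ln 3.8 / 0.23 = 1.3350 / 0.23 = 5.8044
A₂/A₁ = e^5.8044 ≈ 331.7

332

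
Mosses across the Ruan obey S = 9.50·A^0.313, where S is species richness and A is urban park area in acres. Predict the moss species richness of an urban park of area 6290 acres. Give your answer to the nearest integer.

S = 9.5 × 6290^0.313
ln S = ln 9.5 + 0.313 × ln 6290 = 2.2513 + 0.313 × 8.7467 = 4.9890
S = e^4.9890 ≈ 146.8

147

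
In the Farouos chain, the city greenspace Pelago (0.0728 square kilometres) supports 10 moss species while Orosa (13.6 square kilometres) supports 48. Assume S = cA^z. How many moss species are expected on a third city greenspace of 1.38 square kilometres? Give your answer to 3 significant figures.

z = ln(48/10) / ln(13.6/0.0728) = 1.5686 / 5.2301 = 0.2999
c = 10 / 0.0728^0.2999 = 10 / 0.4558 = 21.94
S₃ = 21.94 × 1.38^0.2999 = 21.94 × 1.101 ≈ 24.17

24.2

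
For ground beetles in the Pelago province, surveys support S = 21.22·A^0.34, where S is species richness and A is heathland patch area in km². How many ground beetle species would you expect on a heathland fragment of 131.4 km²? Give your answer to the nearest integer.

S = 21.22 × 131.4^0.34
ln S = ln 21.22 + 0.34 × ln 131.4 = 3.0549 + 0.34 × 4.8782 = 4.7135
S = e^4.7135 ≈ 111.4

111 species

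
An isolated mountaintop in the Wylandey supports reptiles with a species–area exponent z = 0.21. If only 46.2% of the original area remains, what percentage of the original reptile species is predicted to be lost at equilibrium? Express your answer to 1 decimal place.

S_new/S_old = (A_new/A_old)^z = 0.462^0.21
= exp(0.21 × ln 0.462) = exp(0.21 × -0.7722) = exp(-0.1622) ≈ 0.8503
Fraction lost = 1 − 0.8503 = 0.1497

15.0%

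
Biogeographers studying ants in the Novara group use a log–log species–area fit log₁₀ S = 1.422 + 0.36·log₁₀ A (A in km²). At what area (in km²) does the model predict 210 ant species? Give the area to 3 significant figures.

210 = 26.42 × A^0.36  ⇒  A^0.36 = 210/26.42 = 7.947
ln A = ln(7.947) / 0.36 = 2.0728 / 0.36 = 5.7579
A = e^5.7579 ≈ 316.7 km²

317 km²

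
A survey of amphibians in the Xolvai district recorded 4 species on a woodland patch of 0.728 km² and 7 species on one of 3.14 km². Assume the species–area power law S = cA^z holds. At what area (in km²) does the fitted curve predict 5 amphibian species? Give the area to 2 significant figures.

z = ln(7/4) / ln(3.14/0.728) = 0.5596 / 1.4617 = 0.3829
c = 4 / 0.728^0.3829 = 4 / 0.8856 = 4.517
A = (5/4.517)^(1/0.3829) ⇒ ln A = ln(1.107)/0.3829 = 0.2654
A = e^0.2654 ≈ 1.304 km²

1.3 km²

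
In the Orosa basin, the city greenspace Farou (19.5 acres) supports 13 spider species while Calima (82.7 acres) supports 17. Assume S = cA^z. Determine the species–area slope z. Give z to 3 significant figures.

0.186

Taking logs: ln S = ln c + z ln A, so z = (ln S₂ − ln S₁)/(ln A₂ − ln A₁).
z = ln(17/13) / ln(82.7/19.5) = ln(1.308) / ln(4.241) = 0.2683 / 1.4448 = 0.1857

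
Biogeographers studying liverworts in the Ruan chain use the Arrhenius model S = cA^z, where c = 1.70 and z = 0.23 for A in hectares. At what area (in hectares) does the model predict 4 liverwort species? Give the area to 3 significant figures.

41.3 hectares

4 = 1.7 × A^0.23  ⇒  A^0.23 = 4/1.7 = 2.353
ln A = ln(2.353) / 0.23 = 0.8557 / 0.23 = 3.7203
A = e^3.7203 ≈ 41.28 hectares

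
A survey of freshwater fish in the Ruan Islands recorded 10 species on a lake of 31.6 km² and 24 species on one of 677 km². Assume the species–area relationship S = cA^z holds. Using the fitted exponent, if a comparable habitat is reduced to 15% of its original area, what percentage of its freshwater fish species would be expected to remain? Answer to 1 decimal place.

58.2%

z = ln(24/10) / ln(677/31.6) = 0.8755 / 3.0645 = 0.2857
S_new/S_old = (A_new/A_old)^z = 0.15^0.2857 = exp(0.2857 × -1.8971) = 0.5816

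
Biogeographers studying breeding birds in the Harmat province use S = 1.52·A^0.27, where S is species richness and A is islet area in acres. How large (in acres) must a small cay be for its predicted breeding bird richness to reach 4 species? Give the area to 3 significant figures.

36.0 acres

4 = 1.52 × A^0.27  ⇒  A^0.27 = 4/1.52 = 2.632
ln A = ln(2.632) / 0.27 = 0.9676 / 0.27 = 3.5836
A = e^3.5836 ≈ 36 acres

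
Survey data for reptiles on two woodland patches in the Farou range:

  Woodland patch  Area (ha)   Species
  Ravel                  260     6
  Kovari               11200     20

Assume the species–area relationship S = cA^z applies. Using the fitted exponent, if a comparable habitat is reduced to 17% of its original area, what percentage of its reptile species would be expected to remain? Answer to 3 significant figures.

56.7%

z = ln(20/6) / ln(11200/260) = 1.2040 / 3.7630 = 0.3200
S_new/S_old = (A_new/A_old)^z = 0.17^0.3200 = exp(0.3200 × -1.7720) = 0.5673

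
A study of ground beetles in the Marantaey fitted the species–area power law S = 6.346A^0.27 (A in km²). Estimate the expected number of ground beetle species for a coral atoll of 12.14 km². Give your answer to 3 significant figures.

S = 6.346 × 12.14^0.27
ln S = ln 6.346 + 0.27 × ln 12.14 = 1.8478 + 0.27 × 2.4965 = 2.5219
S = e^2.5219 ≈ 12.45

12.5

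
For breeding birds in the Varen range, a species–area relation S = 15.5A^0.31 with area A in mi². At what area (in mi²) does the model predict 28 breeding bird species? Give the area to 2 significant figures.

6.7 mi²

28 = 15.5 × A^0.31  ⇒  A^0.31 = 28/15.5 = 1.806
ln A = ln(1.806) / 0.31 = 0.5914 / 0.31 = 1.9076
A = e^1.9076 ≈ 6.737 mi²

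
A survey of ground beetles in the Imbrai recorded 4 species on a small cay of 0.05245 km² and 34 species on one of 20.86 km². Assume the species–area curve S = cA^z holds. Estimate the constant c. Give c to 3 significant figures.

z = ln(S₂/S₁) / ln(A₂/A₁) = ln(34/4) / ln(20.86/0.05245) = 2.1401 / 5.9857 = 0.3575
c = S₁ / A₁^z = 4 / 0.05245^0.3575 = 4 / 0.3486 = 11.48

11.5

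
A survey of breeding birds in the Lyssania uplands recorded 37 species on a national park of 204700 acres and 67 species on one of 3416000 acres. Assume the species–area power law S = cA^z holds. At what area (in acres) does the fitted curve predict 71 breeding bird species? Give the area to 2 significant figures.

z = ln(67/37) / ln(3416000/204700) = 0.5938 / 2.8147 = 0.2110
c = 37 / 204700^0.2110 = 37 / 13.2 = 2.804
A = (71/2.804)^(1/0.2110) ⇒ ln A = ln(25.32)/0.2110 = 15.3189
A = e^15.3189 ≈ 4496720 acres

4500000 acres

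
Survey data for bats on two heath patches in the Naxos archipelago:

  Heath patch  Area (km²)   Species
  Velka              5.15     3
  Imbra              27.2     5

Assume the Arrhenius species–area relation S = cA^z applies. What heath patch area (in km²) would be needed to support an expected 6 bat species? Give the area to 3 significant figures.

49.3 km²

z = ln(5/3) / ln(27.2/5.15) = 0.5108 / 1.6642 = 0.3069
c = 3 / 5.15^0.3069 = 3 / 1.654 = 1.814
A = (6/1.814)^(1/0.3069) ⇒ ln A = ln(3.308)/0.3069 = 3.8972
A = e^3.8972 ≈ 49.26 km²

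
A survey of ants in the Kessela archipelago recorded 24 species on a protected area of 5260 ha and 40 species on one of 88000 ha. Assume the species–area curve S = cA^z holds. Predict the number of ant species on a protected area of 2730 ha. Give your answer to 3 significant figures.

z = ln(40/24) / ln(88000/5260) = 0.5108 / 2.8172 = 0.1813
c = 24 / 5260^0.1813 = 24 / 4.728 = 5.076
S₃ = 5.076 × 2730^0.1813 = 5.076 × 4.198 ≈ 21.31

21.3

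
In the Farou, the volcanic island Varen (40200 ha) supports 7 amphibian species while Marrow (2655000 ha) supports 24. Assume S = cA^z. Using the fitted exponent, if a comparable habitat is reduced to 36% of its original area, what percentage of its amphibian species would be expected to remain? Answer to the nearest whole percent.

z = ln(24/7) / ln(2655000/40200) = 1.2321 / 4.1903 = 0.2940
S_new/S_old = (A_new/A_old)^z = 0.36^0.2940 = exp(0.2940 × -1.0217) = 0.7405

74%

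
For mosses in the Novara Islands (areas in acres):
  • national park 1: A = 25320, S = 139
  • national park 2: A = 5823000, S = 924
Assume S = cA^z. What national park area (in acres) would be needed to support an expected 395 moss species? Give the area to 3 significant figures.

508000 acres

z = ln(924/139) / ln(5823000/25320) = 1.8942 / 5.4380 = 0.3483
c = 139 / 25320^0.3483 = 139 / 34.19 = 4.066
A = (395/4.066)^(1/0.3483) ⇒ ln A = ln(97.15)/0.3483 = 13.1376
A = e^13.1376 ≈ 507700 acres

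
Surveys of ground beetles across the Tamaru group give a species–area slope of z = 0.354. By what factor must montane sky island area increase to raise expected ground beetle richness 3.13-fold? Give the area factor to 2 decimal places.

(A₂/A₁)^0.354 = 3.13, so A₂/A₁ = 3.13^(1/0.354) = 3.13^2.825
ln(A₂/A₁) = ln 3.13 / 0.354 = 1.1410 / 0.354 = 3.2233
A₂/A₁ = e^3.2233 ≈ 25.11

25.11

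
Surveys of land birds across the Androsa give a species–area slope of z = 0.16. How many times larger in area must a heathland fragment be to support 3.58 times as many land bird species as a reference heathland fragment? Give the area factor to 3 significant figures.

(A₂/A₁)^0.16 = 3.58, so A₂/A₁ = 3.58^(1/0.16) = 3.58^6.25
ln(A₂/A₁) = ln 3.58 / 0.16 = 1.2754 / 0.16 = 7.9710
A₂/A₁ = e^7.9710 ≈ 2896

2900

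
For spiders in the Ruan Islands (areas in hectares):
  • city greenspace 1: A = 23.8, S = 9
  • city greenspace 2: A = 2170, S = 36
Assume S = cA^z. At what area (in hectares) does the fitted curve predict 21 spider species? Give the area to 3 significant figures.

z = ln(36/9) / ln(2170/23.8) = 1.3863 / 4.5128 = 0.3072
c = 9 / 23.8^0.3072 = 9 / 2.648 = 3.399
A = (21/3.399)^(1/0.3072) ⇒ ln A = ln(6.178)/0.3072 = 5.9279
A = e^5.9279 ≈ 375.4 hectares

375 hectares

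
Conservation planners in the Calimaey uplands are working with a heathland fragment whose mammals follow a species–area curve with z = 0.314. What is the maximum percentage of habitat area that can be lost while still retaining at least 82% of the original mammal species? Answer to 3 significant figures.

46.8%

Need (A_new/A_old)^0.314 = 0.82, so A_new/A_old = 0.82^(1/0.314) = 0.82^3.185
ln(A_new/A_old) = ln 0.82 / 0.314 = -0.1985 / 0.314 = -0.6320
A_new/A_old = e^-0.6320 ≈ 0.5315
Fraction that can be lost = 1 − 0.5315 = 0.4685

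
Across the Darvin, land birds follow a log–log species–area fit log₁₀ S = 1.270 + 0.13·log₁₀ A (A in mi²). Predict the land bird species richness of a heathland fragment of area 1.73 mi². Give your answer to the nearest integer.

S = 18.62 × 1.73^0.13 = 18.62 × 1.074 ≈ 20

20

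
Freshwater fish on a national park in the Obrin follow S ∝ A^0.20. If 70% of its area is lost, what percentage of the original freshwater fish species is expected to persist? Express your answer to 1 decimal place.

78.6%

S_new/S_old = (A_new/A_old)^z = 0.3^0.2
= exp(0.2 × ln 0.3) = exp(0.2 × -1.2040) = exp(-0.2408) ≈ 0.786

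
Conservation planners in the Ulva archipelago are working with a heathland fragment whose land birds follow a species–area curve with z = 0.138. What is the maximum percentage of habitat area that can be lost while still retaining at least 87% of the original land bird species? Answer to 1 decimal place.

Need (A_new/A_old)^0.138 = 0.87, so A_new/A_old = 0.87^(1/0.138) = 0.87^7.246
ln(A_new/A_old) = ln 0.87 / 0.138 = -0.1393 / 0.138 = -1.0091
A_new/A_old = e^-1.0091 ≈ 0.3645
Fraction that can be lost = 1 − 0.3645 = 0.6355

63.5%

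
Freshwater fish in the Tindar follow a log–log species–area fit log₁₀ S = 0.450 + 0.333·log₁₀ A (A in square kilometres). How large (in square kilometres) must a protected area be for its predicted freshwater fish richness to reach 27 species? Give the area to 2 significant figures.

890 square kilometres

27 = 2.818 × A^0.333  ⇒  A^0.333 = 27/2.818 = 9.58
ln A = ln(9.58) / 0.333 = 2.2597 / 0.333 = 6.7858
A = e^6.7858 ≈ 885.2 square kilometres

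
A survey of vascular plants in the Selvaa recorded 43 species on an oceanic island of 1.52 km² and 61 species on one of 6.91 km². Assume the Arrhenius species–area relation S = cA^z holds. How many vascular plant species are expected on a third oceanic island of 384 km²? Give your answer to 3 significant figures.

z = ln(61/43) / ln(6.91/1.52) = 0.3497 / 1.5143 = 0.2309
c = 43 / 1.52^0.2309 = 43 / 1.102 = 39.04
S₃ = 39.04 × 384^0.2309 = 39.04 × 3.952 ≈ 154.3

154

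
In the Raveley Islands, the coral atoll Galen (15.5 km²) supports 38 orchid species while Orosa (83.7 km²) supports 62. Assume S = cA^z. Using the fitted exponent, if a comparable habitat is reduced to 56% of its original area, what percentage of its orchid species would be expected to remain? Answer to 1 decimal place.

z = ln(62/38) / ln(83.7/15.5) = 0.4895 / 1.6864 = 0.2903
S_new/S_old = (A_new/A_old)^z = 0.56^0.2903 = exp(0.2903 × -0.5798) = 0.8451

84.5%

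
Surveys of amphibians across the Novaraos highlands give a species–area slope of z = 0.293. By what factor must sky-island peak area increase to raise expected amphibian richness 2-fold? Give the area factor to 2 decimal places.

(A₂/A₁)^0.293 = 2, so A₂/A₁ = 2^(1/0.293) = 2^3.413
ln(A₂/A₁) = ln 2 / 0.293 = 0.6931 / 0.293 = 2.3657
A₂/A₁ = e^2.3657 ≈ 10.65

10.65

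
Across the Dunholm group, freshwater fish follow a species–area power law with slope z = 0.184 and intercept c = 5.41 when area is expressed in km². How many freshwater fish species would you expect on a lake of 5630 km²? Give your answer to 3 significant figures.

26.5

S = 5.41 × 5630^0.184
ln S = ln 5.41 + 0.184 × ln 5630 = 1.6882 + 0.184 × 8.6359 = 3.2772
S = e^3.2772 ≈ 26.5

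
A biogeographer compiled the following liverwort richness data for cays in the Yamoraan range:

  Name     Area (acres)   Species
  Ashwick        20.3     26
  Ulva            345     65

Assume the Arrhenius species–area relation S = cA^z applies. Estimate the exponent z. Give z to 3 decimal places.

Taking logs: ln S = ln c + z ln A, so z = (ln S₂ − ln S₁)/(ln A₂ − ln A₁).
z = ln(65/26) / ln(345/20.3) = ln(2.5) / ln(17) = 0.9163 / 2.8329 = 0.3234

0.323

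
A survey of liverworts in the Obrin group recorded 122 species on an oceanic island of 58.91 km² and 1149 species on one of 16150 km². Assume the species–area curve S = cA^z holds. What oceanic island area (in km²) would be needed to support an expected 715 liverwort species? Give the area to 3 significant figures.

4930 km²

z = ln(1149/122) / ln(16150/58.91) = 2.2426 / 5.6137 = 0.3995
c = 122 / 58.91^0.3995 = 122 / 5.095 = 23.94
A = (715/23.94)^(1/0.3995) ⇒ ln A = ln(29.86)/0.3995 = 8.5023
A = e^8.5023 ≈ 4926 km²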